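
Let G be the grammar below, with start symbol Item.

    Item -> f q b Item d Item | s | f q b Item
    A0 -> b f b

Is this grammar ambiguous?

Witness: f q b f q b s d s

Derivation 1: Item ⇒ f q b Item d Item ⇒ f q b f q b Item d Item ⇒ f q b f q b s d Item ⇒ f q b f q b s d s
Derivation 2: Item ⇒ f q b Item ⇒ f q b f q b Item d Item ⇒ f q b f q b s d Item ⇒ f q b f q b s d s

Two distinct leftmost derivations for the same string.

Ambiguous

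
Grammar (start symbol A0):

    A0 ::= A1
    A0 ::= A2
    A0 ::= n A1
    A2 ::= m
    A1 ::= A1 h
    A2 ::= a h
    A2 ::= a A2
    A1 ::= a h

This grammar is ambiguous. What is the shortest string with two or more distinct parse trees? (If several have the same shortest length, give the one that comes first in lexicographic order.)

a h

length 1: no string has ≥2 trees
length 2: a h has 2 parse trees

Two derivations of a h:
  A0 ⇒ A1 ⇒ a h
  A0 ⇒ A2 ⇒ a h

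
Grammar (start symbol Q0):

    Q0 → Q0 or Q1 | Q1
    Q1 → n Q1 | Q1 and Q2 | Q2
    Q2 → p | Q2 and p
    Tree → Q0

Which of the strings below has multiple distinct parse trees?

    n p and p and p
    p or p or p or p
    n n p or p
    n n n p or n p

n p and p and p: 8 trees
p or p or p or p: 1 tree
n n p or p: 1 tree
n n n p or n p: 1 tree

n p and p and p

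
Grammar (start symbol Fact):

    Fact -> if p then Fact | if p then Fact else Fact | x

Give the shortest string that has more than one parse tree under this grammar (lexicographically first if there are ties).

length 1: no string has ≥2 trees
length 4: no string has ≥2 trees
length 6: no string has ≥2 trees
length 7: no string has ≥2 trees
length 9: if p then if p then x else x has 2 parse trees

Two derivations of if p then if p then x else x:
  Fact ⇒ if p then Fact ⇒ if p then if p then Fact else Fact ⇒ if p then if p then x else Fact ⇒ if p then if p then x else x
  Fact ⇒ if p then Fact else Fact ⇒ if p then if p then Fact else Fact ⇒ if p then if p then x else Fact ⇒ if p then if p then x else x

if p then if p then x else x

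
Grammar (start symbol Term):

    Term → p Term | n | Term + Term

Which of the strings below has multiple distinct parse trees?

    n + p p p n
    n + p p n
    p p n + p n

n + p p p n: 1 tree
n + p p n: 1 tree
p p n + p n: 3 trees

p p n + p n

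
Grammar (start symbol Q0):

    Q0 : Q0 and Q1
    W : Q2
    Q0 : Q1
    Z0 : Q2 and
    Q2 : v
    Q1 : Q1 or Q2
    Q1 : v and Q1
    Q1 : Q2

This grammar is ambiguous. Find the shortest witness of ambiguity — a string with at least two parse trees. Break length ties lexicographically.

length 1: no string has ≥2 trees
length 3: v and v has 2 parse trees

Two derivations of v and v:
  Q0 ⇒ Q0 and Q1 ⇒ Q1 and Q1 ⇒ Q2 and Q1 ⇒ v and Q1 ⇒ v and Q2 ⇒ v and v
  Q0 ⇒ Q1 ⇒ v and Q1 ⇒ v and Q2 ⇒ v and v

v and v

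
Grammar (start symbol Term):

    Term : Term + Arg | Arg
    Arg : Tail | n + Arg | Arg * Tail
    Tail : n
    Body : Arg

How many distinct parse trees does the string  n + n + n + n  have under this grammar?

Parse trees for n + n + n + n:
  [Term [Term [Arg [Tail n]]] + [Arg n + [Arg n + [Arg [Tail n]]]]]
  [Term [Term [Term [Arg [Tail n]]] + [Arg [Tail n]]] + [Arg n + [Arg [Tail n]]]]
  [Term [Term [Arg n + [Arg [Tail n]]]] + [Arg n + [Arg [Tail n]]]]
  [Term [Term [Term [Arg [Tail n]]] + [Arg n + [Arg [Tail n]]]] + [Arg [Tail n]]]
  [Term [Term [Term [Term [Arg [Tail n]]] + [Arg [Tail n]]] + [Arg [Tail n]]] + [Arg [Tail n]]]
  [Term [Term [Term [Arg n + [Arg [Tail n]]]] + [Arg [Tail n]]] + [Arg [Tail n]]]
  [Term [Term [Arg n + [Arg n + [Arg [Tail n]]]]] + [Arg [Tail n]]]
  [Term [Arg n + [Arg n + [Arg n + [Arg [Tail n]]]]]]

8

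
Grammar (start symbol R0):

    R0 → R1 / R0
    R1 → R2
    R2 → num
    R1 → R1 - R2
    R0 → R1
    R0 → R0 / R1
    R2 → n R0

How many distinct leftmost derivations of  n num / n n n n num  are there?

Parse trees for n num / n n n n num:
  [R0 [R1 [R2 n [R0 [R1 [R2 num]]]]] / [R0 [R1 [R2 n [R0 [R1 [R2 n [R0 [R1 [R2 n [R0 [R1 [R2 n [R0 [R1 [R2 num]]]]]]]]]]]]]]]]
  [R0 [R1 [R2 n [R0 [R1 [R2 num]] / [R0 [R1 [R2 n [R0 [R1 [R2 n [R0 [R1 [R2 n [R0 [R1 [R2 n [R0 [R1 [R2 num]]]]]]]]]]]]]]]]]]]
  [R0 [R1 [R2 n [R0 [R0 [R1 [R2 num]]] / [R1 [R2 n [R0 [R1 [R2 n [R0 [R1 [R2 n [R0 [R1 [R2 n [R0 [R1 [R2 num]]]]]]]]]]]]]]]]]]
  [R0 [R0 [R1 [R2 n [R0 [R1 [R2 num]]]]]] / [R1 [R2 n [R0 [R1 [R2 n [R0 [R1 [R2 n [R0 [R1 [R2 n [R0 [R1 [R2 num]]]]]]]]]]]]]]]

4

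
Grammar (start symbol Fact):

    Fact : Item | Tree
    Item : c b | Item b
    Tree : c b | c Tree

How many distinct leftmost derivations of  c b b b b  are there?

1

Parse trees for c b b b b:
  [Fact [Item [Item [Item [Item c b] b] b] b]]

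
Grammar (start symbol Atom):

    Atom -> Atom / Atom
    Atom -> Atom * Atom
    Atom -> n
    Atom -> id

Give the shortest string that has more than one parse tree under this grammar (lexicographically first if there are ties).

length 1: no string has ≥2 trees
length 3: no string has ≥2 trees
length 5: id * id * id has 2 parse trees

Two derivations of id * id * id:
  Atom ⇒ Atom * Atom ⇒ Atom * Atom * Atom ⇒ id * Atom * Atom ⇒ id * id * Atom ⇒ id * id * id
  Atom ⇒ Atom * Atom ⇒ id * Atom ⇒ id * Atom * Atom ⇒ id * id * Atom ⇒ id * id * id

id * id * id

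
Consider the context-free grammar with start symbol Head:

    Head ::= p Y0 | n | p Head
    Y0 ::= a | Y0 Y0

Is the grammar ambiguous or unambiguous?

Ambiguous

Witness: p a a a

Derivation 1: Head ⇒ p Y0 ⇒ p Y0 Y0 ⇒ p a Y0 ⇒ p a Y0 Y0 ⇒ p a a Y0 ⇒ p a a a
Derivation 2: Head ⇒ p Y0 ⇒ p Y0 Y0 ⇒ p Y0 Y0 Y0 ⇒ p a Y0 Y0 ⇒ p a a Y0 ⇒ p a a a

Two distinct leftmost derivations for the same string.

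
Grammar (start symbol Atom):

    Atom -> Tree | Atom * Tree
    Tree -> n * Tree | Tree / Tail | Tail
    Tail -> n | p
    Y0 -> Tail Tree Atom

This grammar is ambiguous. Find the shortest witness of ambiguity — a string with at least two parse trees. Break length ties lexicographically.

length 1: no string has ≥2 trees
length 3: n * n has 2 parse trees

Two derivations of n * n:
  Atom ⇒ Tree ⇒ n * Tree ⇒ n * Tail ⇒ n * n
  Atom ⇒ Atom * Tree ⇒ Tree * Tree ⇒ Tail * Tree ⇒ n * Tree ⇒ n * Tail ⇒ n * n

n * n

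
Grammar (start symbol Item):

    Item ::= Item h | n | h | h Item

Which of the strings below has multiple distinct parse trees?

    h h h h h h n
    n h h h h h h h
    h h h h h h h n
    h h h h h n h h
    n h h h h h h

h h h h h n h h

h h h h h h n: 1 tree
n h h h h h h h: 1 tree
h h h h h h h n: 1 tree
h h h h h n h h: 21 trees
n h h h h h h: 1 tree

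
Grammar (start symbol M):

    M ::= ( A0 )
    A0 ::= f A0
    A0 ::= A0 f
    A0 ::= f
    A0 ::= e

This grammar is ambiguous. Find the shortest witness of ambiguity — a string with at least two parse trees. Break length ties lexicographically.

length 3: no string has ≥2 trees
length 4: ( f f ) has 2 parse trees

Two derivations of ( f f ):
  M ⇒ ( A0 ) ⇒ ( f A0 ) ⇒ ( f f )
  M ⇒ ( A0 ) ⇒ ( A0 f ) ⇒ ( f f )

( f f )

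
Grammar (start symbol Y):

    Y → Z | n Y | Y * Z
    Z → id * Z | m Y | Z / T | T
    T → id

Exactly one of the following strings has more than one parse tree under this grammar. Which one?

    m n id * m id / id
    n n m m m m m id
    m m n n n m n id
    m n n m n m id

m n id * m id / id

m n id * m id / id: 12 trees
n n m m m m m id: 1 tree
m m n n n m n id: 1 tree
m n n m n m id: 1 tree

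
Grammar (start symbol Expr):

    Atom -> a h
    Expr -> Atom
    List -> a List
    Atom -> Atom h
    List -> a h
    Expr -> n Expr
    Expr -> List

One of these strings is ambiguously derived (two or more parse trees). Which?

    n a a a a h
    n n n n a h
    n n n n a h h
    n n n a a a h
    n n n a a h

n a a a a h: 1 tree
n n n n a h: 2 trees
n n n n a h h: 1 tree
n n n a a a h: 1 tree
n n n a a h: 1 tree

n n n n a h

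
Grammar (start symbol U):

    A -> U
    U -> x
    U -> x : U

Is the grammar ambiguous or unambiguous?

(A is unreachable from U, so its rules don't affect L(U).) Right-recursive list with a separator: after each atom, whether the separator follows determines the rule. One parse per string.

Unambiguous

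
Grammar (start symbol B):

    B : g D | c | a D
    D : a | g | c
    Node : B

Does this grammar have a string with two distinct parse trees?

(Node is unreachable from B, so its rules don't affect L(B).) The reachable rules are right-linear with at most one rule per (nonterminal, next-terminal) pair. Each input token forces the next rule, so parsing is deterministic.

Unambiguous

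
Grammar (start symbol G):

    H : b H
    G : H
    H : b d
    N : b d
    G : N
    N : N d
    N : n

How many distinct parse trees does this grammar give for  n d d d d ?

Parse trees for n d d d d:
  [G [N [N [N [N [N n] d] d] d] d]]

1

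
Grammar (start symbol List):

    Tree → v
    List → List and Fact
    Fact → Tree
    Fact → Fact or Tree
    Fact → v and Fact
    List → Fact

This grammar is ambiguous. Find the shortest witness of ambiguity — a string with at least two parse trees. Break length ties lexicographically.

v and v

length 1: no string has ≥2 trees
length 3: v and v has 2 parse trees

Two derivations of v and v:
  List ⇒ List and Fact ⇒ Fact and Fact ⇒ Tree and Fact ⇒ v and Fact ⇒ v and Tree ⇒ v and v
  List ⇒ Fact ⇒ v and Fact ⇒ v and Tree ⇒ v and v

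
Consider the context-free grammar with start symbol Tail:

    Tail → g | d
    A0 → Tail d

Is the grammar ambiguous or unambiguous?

Unambiguous

Only Tail is reachable from Tail; ignoring the rest: Restricted to the reachable nonterminals, every rule has the form A → t or A → t B, and no two rules for the same A share a first terminal. The grammar encodes a DFA — one run per string.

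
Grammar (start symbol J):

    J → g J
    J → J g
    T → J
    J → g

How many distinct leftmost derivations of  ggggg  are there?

16

Parse trees for ggggg (showing first 6 of 16):
  [J g [J g [J g [J g [J g]]]]]
  [J g [J g [J g [J [J g] g]]]]
  [J g [J g [J [J g [J g]] g]]]
  [J g [J g [J [J [J g] g] g]]]
  [J g [J [J g [J g [J g]]] g]]
  [J g [J [J g [J [J g] g]] g]]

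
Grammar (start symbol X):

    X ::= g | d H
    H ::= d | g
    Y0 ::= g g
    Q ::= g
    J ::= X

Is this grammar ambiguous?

Unambiguous

Only X, H are reachable from X; ignoring the rest: Each reachable nonterminal has at most one production per leading terminal, and all productions are right-linear; the derivation is determined token-by-token.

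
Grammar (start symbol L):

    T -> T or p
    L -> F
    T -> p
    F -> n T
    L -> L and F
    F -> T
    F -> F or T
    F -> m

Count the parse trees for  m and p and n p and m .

Parse trees for m and p and n p and m:
  [L [L [L [L [F m]] and [F [T p]]] and [F n [T p]]] and [F m]]

1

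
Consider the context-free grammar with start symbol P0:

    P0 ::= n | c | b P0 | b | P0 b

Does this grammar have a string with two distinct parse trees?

Ambiguous

Witness: b b

Derivation 1: P0 ⇒ b P0 ⇒ b b
Derivation 2: P0 ⇒ P0 b ⇒ b b

Two distinct leftmost derivations for the same string.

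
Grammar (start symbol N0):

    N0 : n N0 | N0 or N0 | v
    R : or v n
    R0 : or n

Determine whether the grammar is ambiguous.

Ambiguous

Witness: n v or v

Derivation 1: N0 ⇒ n N0 ⇒ n N0 or N0 ⇒ n v or N0 ⇒ n v or v
Derivation 2: N0 ⇒ N0 or N0 ⇒ n N0 or N0 ⇒ n v or N0 ⇒ n v or v

Two distinct leftmost derivations for the same string.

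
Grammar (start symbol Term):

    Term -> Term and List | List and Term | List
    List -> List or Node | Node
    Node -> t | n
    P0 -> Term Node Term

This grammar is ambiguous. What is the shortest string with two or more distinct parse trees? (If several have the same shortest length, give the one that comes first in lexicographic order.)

n and n

length 1: no string has ≥2 trees
length 3: n and n has 2 parse trees

Two derivations of n and n:
  Term ⇒ Term and List ⇒ List and List ⇒ Node and List ⇒ n and List ⇒ n and Node ⇒ n and n
  Term ⇒ List and Term ⇒ Node and Term ⇒ n and Term ⇒ n and List ⇒ n and Node ⇒ n and n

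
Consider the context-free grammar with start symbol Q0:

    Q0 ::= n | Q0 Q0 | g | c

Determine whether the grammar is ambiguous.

Witness: c c c

Derivation 1: Q0 ⇒ Q0 Q0 ⇒ Q0 Q0 Q0 ⇒ c Q0 Q0 ⇒ c c Q0 ⇒ c c c
Derivation 2: Q0 ⇒ Q0 Q0 ⇒ c Q0 ⇒ c Q0 Q0 ⇒ c c Q0 ⇒ c c c

Two distinct leftmost derivations for the same string.

Ambiguous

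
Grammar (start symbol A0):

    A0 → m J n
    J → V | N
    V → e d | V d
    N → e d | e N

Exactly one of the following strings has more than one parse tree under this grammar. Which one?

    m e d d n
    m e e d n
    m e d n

m e d n

m e d d n: 1 tree
m e e d n: 1 tree
m e d n: 2 trees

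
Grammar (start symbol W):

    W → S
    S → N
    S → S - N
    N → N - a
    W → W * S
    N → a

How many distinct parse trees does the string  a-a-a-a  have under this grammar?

8

Parse trees for a-a-a-a:
  [W [S [N [N [N [N a] - a] - a] - a]]]
  [W [S [S [N a]] - [N [N [N a] - a] - a]]]
  [W [S [S [N [N a] - a]] - [N [N a] - a]]]
  [W [S [S [S [N a]] - [N a]] - [N [N a] - a]]]
  [W [S [S [N [N [N a] - a] - a]] - [N a]]]
  [W [S [S [S [N a]] - [N [N a] - a]] - [N a]]]
  [W [S [S [S [N [N a] - a]] - [N a]] - [N a]]]
  [W [S [S [S [S [N a]] - [N a]] - [N a]] - [N a]]]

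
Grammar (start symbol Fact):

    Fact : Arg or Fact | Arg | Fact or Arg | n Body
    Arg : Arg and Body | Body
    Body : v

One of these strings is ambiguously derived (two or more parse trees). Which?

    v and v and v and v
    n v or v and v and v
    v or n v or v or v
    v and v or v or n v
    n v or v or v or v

v and v and v and v: 1 tree
n v or v and v and v: 1 tree
v or n v or v or v: 3 trees
v and v or v or n v: 1 tree
n v or v or v or v: 1 tree

v or n v or v or v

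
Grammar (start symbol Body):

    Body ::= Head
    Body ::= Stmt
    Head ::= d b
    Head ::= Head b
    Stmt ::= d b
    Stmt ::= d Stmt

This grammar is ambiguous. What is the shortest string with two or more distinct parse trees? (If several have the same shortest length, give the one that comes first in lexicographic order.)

d b

length 2: d b has 2 parse trees

Two derivations of d b:
  Body ⇒ Head ⇒ d b
  Body ⇒ Stmt ⇒ d b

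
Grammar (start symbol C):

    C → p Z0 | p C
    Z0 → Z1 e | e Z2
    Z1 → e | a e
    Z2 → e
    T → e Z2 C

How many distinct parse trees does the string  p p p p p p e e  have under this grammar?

Parse trees for p p p p p p e e:
  [C p [C p [C p [C p [C p [C p [Z0 [Z1 e] e]]]]]]]
  [C p [C p [C p [C p [C p [C p [Z0 e [Z2 e]]]]]]]]

2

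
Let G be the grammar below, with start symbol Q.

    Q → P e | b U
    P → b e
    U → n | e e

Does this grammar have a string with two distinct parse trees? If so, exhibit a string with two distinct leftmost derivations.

Ambiguous

Witness: b e e

Derivation 1: Q ⇒ P e ⇒ b e e
Derivation 2: Q ⇒ b U ⇒ b e e

Two distinct leftmost derivations for the same string.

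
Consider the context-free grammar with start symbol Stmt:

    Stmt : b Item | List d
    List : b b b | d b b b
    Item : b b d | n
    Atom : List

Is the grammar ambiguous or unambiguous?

Ambiguous

Witness: b b b d

Derivation 1: Stmt ⇒ b Item ⇒ b b b d
Derivation 2: Stmt ⇒ List d ⇒ b b b d

Two distinct leftmost derivations for the same string.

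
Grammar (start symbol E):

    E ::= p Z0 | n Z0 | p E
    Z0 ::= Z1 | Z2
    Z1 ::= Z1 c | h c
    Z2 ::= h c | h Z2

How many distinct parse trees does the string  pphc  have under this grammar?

Parse trees for pphc:
  [E p [E p [Z0 [Z1 h c]]]]
  [E p [E p [Z0 [Z2 h c]]]]

2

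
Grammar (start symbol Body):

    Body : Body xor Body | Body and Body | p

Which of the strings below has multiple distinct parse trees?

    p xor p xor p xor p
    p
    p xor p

p xor p xor p xor p: 5 trees
p: 1 tree
p xor p: 1 tree

p xor p xor p xor p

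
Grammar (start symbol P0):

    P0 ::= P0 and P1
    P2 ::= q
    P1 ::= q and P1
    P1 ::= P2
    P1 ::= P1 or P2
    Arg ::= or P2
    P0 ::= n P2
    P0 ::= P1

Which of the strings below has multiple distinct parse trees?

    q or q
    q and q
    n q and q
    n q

q and q

q or q: 1 tree
q and q: 2 trees
n q and q: 1 tree
n q: 1 tree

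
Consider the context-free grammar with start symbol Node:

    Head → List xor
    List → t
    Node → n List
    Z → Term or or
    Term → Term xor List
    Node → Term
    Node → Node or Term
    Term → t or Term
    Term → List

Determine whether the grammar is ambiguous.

Ambiguous

Witness: t or t

Derivation 1: Node ⇒ Term ⇒ t or Term ⇒ t or List ⇒ t or t
Derivation 2: Node ⇒ Node or Term ⇒ Term or Term ⇒ List or Term ⇒ t or Term ⇒ t or List ⇒ t or t

Two distinct leftmost derivations for the same string.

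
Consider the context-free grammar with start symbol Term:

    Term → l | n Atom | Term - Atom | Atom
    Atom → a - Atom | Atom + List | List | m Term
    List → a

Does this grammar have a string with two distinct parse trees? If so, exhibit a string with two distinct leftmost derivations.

Ambiguous

Witness: a - a

Derivation 1: Term ⇒ Term - Atom ⇒ Atom - Atom ⇒ List - Atom ⇒ a - Atom ⇒ a - List ⇒ a - a
Derivation 2: Term ⇒ Atom ⇒ a - Atom ⇒ a - List ⇒ a - a

Two distinct leftmost derivations for the same string.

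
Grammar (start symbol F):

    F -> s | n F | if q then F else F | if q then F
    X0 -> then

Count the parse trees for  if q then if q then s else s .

Parse trees for if q then if q then s else s:
  [F if q then [F if q then [F s]] else [F s]]
  [F if q then [F if q then [F s] else [F s]]]

2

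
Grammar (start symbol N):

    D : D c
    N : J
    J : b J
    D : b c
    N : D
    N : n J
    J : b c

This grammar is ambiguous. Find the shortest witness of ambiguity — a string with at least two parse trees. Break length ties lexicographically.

length 2: b c has 2 parse trees

Two derivations of b c:
  N ⇒ J ⇒ b c
  N ⇒ D ⇒ b c

b c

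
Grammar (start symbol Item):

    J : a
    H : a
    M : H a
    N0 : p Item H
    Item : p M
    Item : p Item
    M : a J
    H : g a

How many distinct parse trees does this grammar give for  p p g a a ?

1

Parse trees for p p g a a:
  [Item p [Item p [M [H g a] a]]]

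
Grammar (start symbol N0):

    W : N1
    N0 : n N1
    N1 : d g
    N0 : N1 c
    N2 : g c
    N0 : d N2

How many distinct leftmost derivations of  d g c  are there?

Parse trees for d g c:
  [N0 [N1 d g] c]
  [N0 d [N2 g c]]

2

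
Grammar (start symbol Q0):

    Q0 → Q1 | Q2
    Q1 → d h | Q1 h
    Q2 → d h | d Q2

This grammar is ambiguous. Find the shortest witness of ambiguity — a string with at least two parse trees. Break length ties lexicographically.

d h

length 2: d h has 2 parse trees

Two derivations of d h:
  Q0 ⇒ Q1 ⇒ d h
  Q0 ⇒ Q2 ⇒ d h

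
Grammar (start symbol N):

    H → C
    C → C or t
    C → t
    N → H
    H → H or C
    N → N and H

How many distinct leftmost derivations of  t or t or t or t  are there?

Parse trees for t or t or t or t:
  [N [H [C [C [C [C t] or t] or t] or t]]]
  [N [H [H [C t]] or [C [C [C t] or t] or t]]]
  [N [H [H [C [C t] or t]] or [C [C t] or t]]]
  [N [H [H [H [C t]] or [C t]] or [C [C t] or t]]]
  [N [H [H [C [C [C t] or t] or t]] or [C t]]]
  [N [H [H [H [C t]] or [C [C t] or t]] or [C t]]]
  [N [H [H [H [C [C t] or t]] or [C t]] or [C t]]]
  [N [H [H [H [H [C t]] or [C t]] or [C t]] or [C t]]]

8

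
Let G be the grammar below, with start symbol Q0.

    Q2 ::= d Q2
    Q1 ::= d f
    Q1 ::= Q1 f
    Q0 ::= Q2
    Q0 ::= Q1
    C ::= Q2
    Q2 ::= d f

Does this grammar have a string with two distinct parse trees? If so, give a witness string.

Witness: d f

Derivation 1: Q0 ⇒ Q2 ⇒ d f
Derivation 2: Q0 ⇒ Q1 ⇒ d f

Two distinct leftmost derivations for the same string.

Ambiguous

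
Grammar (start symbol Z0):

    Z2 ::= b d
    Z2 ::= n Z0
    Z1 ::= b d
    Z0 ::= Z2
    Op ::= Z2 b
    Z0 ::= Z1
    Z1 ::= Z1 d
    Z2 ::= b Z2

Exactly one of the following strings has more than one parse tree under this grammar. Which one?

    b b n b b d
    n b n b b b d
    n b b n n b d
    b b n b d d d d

b b n b b d: 1 tree
n b n b b b d: 1 tree
n b b n n b d: 2 trees
b b n b d d d d: 1 tree

n b b n n b d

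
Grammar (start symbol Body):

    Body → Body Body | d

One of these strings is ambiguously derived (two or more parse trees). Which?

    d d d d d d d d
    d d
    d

d d d d d d d d

d d d d d d d d: 429 trees
d d: 1 tree
d: 1 tree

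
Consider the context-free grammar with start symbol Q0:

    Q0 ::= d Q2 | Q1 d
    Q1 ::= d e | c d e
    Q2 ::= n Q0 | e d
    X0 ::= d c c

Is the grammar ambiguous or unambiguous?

Witness: d e d

Derivation 1: Q0 ⇒ d Q2 ⇒ d e d
Derivation 2: Q0 ⇒ Q1 d ⇒ d e d

Two distinct leftmost derivations for the same string.

Ambiguous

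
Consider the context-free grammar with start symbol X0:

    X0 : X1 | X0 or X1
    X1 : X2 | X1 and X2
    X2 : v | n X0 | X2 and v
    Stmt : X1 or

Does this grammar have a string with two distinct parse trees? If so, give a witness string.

Witness: v and v

Derivation 1: X0 ⇒ X1 ⇒ X2 ⇒ X2 and v ⇒ v and v
Derivation 2: X0 ⇒ X1 ⇒ X1 and X2 ⇒ X2 and X2 ⇒ v and X2 ⇒ v and v

Two distinct leftmost derivations for the same string.

Ambiguous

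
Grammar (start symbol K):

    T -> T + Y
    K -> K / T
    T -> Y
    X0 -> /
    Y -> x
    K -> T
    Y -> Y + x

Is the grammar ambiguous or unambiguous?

Ambiguous

Witness: x + x

Derivation 1: K ⇒ T ⇒ T + Y ⇒ Y + Y ⇒ x + Y ⇒ x + x
Derivation 2: K ⇒ T ⇒ Y ⇒ Y + x ⇒ x + x

Two distinct leftmost derivations for the same string.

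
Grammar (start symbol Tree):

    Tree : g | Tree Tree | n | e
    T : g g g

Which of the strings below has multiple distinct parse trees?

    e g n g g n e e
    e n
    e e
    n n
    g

e g n g g n e e: 429 trees
e n: 1 tree
e e: 1 tree
n n: 1 tree
g: 1 tree

e g n g g n e e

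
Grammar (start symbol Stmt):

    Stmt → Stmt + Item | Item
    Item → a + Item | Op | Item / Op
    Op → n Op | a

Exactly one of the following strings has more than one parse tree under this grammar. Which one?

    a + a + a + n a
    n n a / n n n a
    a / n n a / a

a + a + a + n a: 8 trees
n n a / n n n a: 1 tree
a / n n a / a: 1 tree

a + a + a + n a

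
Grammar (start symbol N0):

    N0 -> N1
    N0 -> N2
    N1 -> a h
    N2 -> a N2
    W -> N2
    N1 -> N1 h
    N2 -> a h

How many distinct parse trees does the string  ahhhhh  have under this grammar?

1

Parse trees for ahhhhh:
  [N0 [N1 [N1 [N1 [N1 [N1 a h] h] h] h] h]]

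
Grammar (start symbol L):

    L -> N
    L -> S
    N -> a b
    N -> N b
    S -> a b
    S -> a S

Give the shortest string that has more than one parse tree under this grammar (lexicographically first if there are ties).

length 2: a b has 2 parse trees

Two derivations of a b:
  L ⇒ N ⇒ a b
  L ⇒ S ⇒ a b

a b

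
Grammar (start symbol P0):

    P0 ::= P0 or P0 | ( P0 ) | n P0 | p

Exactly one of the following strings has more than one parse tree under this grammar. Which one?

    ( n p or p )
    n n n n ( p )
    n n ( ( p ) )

( n p or p ): 2 trees
n n n n ( p ): 1 tree
n n ( ( p ) ): 1 tree

( n p or p )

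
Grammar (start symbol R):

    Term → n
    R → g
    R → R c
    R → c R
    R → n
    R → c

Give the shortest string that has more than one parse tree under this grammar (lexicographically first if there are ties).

c c

length 1: no string has ≥2 trees
length 2: c c has 2 parse trees

Two derivations of c c:
  R ⇒ R c ⇒ c c
  R ⇒ c R ⇒ c c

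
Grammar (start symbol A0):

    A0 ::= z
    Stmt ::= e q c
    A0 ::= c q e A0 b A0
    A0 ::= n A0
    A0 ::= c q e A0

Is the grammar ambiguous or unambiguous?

Witness: c q e c q e z b z

Derivation 1: A0 ⇒ c q e A0 b A0 ⇒ c q e c q e A0 b A0 ⇒ c q e c q e z b A0 ⇒ c q e c q e z b z
Derivation 2: A0 ⇒ c q e A0 ⇒ c q e c q e A0 b A0 ⇒ c q e c q e z b A0 ⇒ c q e c q e z b z

Two distinct leftmost derivations for the same string.

Ambiguous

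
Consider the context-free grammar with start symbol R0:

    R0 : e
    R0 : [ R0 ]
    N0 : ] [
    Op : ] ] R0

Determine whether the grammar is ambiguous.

(Op, N0 are unreachable from R0, so their rules don't affect L(R0).) L(R0) is { openⁿ atom closeⁿ : n ≥ 0 }. The bracket depth fixes n, and the derivation is forced at every step.

Unambiguous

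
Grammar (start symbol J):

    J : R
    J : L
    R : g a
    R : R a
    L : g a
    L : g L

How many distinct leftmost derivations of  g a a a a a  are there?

1

Parse trees for g a a a a a:
  [J [R [R [R [R [R g a] a] a] a] a]]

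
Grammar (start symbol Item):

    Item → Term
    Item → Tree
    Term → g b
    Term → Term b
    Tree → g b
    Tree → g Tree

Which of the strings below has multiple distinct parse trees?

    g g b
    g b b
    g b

g g b: 1 tree
g b b: 1 tree
g b: 2 trees

g b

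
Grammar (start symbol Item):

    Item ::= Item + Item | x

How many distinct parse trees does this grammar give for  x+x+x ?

2

Parse trees for x+x+x:
  [Item [Item x] + [Item [Item x] + [Item x]]]
  [Item [Item [Item x] + [Item x]] + [Item x]]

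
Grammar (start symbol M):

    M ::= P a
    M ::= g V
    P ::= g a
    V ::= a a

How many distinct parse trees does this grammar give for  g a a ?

Parse trees for g a a:
  [M [P g a] a]
  [M g [V a a]]

2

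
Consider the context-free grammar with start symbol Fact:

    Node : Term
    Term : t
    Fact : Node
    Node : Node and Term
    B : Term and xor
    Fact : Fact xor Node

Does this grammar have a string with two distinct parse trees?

Unambiguous

Only Fact, Node, Term are reachable from Fact; ignoring the rest: Fact → Fact xor Node | Node  ;  Node → Node and Term | Term  — a left-associative chain with Term at the bottom. Each string factors uniquely by precedence.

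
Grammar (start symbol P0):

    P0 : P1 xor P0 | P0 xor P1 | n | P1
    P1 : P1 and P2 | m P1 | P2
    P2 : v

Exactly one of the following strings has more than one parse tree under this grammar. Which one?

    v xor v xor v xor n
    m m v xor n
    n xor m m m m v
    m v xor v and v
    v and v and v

v xor v xor v xor n: 1 tree
m m v xor n: 1 tree
n xor m m m m v: 1 tree
m v xor v and v: 2 trees
v and v and v: 1 tree

m v xor v and v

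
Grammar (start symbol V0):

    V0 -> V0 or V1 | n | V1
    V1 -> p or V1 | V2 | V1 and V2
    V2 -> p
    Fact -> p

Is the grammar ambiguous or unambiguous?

Witness: p or p

Derivation 1: V0 ⇒ V0 or V1 ⇒ V1 or V1 ⇒ V2 or V1 ⇒ p or V1 ⇒ p or V2 ⇒ p or p
Derivation 2: V0 ⇒ V1 ⇒ p or V1 ⇒ p or V2 ⇒ p or p

Two distinct leftmost derivations for the same string.

Ambiguous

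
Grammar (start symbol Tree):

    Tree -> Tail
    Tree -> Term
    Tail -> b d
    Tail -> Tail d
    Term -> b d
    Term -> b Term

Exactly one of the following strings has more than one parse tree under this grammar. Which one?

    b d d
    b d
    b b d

b d

b d d: 1 tree
b d: 2 trees
b b d: 1 tree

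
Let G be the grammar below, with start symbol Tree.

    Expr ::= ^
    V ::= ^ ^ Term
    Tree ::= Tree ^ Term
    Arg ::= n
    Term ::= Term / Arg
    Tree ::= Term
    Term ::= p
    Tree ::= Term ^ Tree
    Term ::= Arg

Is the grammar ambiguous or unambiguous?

Witness: n ^ n

Derivation 1: Tree ⇒ Tree ^ Term ⇒ Term ^ Term ⇒ Arg ^ Term ⇒ n ^ Term ⇒ n ^ Arg ⇒ n ^ n
Derivation 2: Tree ⇒ Term ^ Tree ⇒ Arg ^ Tree ⇒ n ^ Tree ⇒ n ^ Term ⇒ n ^ Arg ⇒ n ^ n

Two distinct leftmost derivations for the same string.

Ambiguous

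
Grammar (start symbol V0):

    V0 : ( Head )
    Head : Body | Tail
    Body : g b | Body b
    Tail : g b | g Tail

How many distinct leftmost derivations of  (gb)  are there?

Parse trees for (gb):
  [V0 ( [Head [Body g b]] )]
  [V0 ( [Head [Tail g b]] )]

2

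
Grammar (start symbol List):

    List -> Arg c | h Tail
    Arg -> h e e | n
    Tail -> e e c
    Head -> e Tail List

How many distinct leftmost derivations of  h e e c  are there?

Parse trees for h e e c:
  [List [Arg h e e] c]
  [List h [Tail e e c]]

2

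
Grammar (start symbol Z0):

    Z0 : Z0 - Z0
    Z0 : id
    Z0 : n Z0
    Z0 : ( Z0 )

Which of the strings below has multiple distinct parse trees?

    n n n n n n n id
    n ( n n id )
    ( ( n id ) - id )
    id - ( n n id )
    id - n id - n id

n n n n n n n id: 1 tree
n ( n n id ): 1 tree
( ( n id ) - id ): 1 tree
id - ( n n id ): 1 tree
id - n id - n id: 3 trees

id - n id - n id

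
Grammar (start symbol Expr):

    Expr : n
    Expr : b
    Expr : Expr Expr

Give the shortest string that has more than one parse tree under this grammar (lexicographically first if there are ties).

length 1: no string has ≥2 trees
length 2: no string has ≥2 trees
length 3: b b b has 2 parse trees

Two derivations of b b b:
  Expr ⇒ Expr Expr ⇒ b Expr ⇒ b Expr Expr ⇒ b b Expr ⇒ b b b
  Expr ⇒ Expr Expr ⇒ Expr Expr Expr ⇒ b Expr Expr ⇒ b b Expr ⇒ b b b

b b b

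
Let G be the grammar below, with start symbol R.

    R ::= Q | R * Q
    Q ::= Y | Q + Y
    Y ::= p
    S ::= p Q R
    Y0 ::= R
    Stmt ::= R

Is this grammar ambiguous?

Unambiguous

(S, Y0, Stmt are unreachable from R, so their rules don't affect L(R).) The grammar is stratified — R handles '*' (left-recursive), Q handles '+', Y atoms. Each operator has a fixed associativity and precedence level, so every string has one parse.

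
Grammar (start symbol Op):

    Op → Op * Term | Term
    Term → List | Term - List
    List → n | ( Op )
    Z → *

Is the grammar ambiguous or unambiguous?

Unambiguous

Only Op, Term, List are reachable from Op; ignoring the rest: Op → Op * Term | Term  ;  Term → Term - List | List  — a left-associative chain with List at the bottom. Each string factors uniquely by precedence.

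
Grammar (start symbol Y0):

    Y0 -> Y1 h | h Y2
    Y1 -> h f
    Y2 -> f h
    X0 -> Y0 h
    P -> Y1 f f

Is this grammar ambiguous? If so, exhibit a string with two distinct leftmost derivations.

Witness: h f h

Derivation 1: Y0 ⇒ Y1 h ⇒ h f h
Derivation 2: Y0 ⇒ h Y2 ⇒ h f h

Two distinct leftmost derivations for the same string.

Ambiguous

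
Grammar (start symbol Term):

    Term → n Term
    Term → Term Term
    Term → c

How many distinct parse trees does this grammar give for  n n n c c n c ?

Parse trees for n n n c c n c (showing first 6 of 14):
  [Term n [Term n [Term n [Term [Term c] [Term [Term c] [Term n [Term c]]]]]]]
  [Term n [Term n [Term n [Term [Term [Term c] [Term c]] [Term n [Term c]]]]]]
  [Term n [Term n [Term [Term n [Term c]] [Term [Term c] [Term n [Term c]]]]]]
  [Term n [Term n [Term [Term n [Term [Term c] [Term c]]] [Term n [Term c]]]]]
  [Term n [Term n [Term [Term [Term n [Term c]] [Term c]] [Term n [Term c]]]]]
  [Term n [Term [Term n [Term n [Term c]]] [Term [Term c] [Term n [Term c]]]]]

14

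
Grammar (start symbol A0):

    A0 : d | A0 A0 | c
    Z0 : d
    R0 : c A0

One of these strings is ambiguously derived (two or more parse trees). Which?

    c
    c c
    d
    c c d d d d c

c c d d d d c

c: 1 tree
c c: 1 tree
d: 1 tree
c c d d d d c: 132 trees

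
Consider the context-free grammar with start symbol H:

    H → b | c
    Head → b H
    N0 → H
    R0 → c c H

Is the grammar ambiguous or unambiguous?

(Head, N0, R0 are unreachable from H, so their rules don't affect L(H).) The reachable rules are right-linear with at most one rule per (nonterminal, next-terminal) pair. Each input token forces the next rule, so parsing is deterministic.

Unambiguous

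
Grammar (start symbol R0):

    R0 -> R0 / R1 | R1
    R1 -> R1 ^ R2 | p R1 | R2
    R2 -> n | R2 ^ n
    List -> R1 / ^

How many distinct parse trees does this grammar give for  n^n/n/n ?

2

Parse trees for n^n/n/n:
  [R0 [R0 [R0 [R1 [R1 [R2 n]] ^ [R2 n]]] / [R1 [R2 n]]] / [R1 [R2 n]]]
  [R0 [R0 [R0 [R1 [R2 [R2 n] ^ n]]] / [R1 [R2 n]]] / [R1 [R2 n]]]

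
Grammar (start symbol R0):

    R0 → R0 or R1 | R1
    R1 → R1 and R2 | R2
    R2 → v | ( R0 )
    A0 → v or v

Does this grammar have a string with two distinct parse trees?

(A0 is unreachable from R0, so its rules don't affect L(R0).) R0 → R0 or R1 | R1  ;  R1 → R1 and R2 | R2  — a left-associative chain with R2 at the bottom. Each string factors uniquely by precedence.

Unambiguous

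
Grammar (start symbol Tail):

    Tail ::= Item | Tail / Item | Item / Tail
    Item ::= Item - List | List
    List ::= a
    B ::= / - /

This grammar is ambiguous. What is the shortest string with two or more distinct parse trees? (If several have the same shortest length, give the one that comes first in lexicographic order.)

length 1: no string has ≥2 trees
length 3: a / a has 2 parse trees

Two derivations of a / a:
  Tail ⇒ Tail / Item ⇒ Item / Item ⇒ List / Item ⇒ a / Item ⇒ a / List ⇒ a / a
  Tail ⇒ Item / Tail ⇒ List / Tail ⇒ a / Tail ⇒ a / Item ⇒ a / List ⇒ a / a

a / a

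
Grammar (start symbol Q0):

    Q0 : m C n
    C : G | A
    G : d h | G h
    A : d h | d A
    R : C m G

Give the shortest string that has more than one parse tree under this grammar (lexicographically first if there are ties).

m d h n

length 4: m d h n has 2 parse trees

Two derivations of m d h n:
  Q0 ⇒ m C n ⇒ m G n ⇒ m d h n
  Q0 ⇒ m C n ⇒ m A n ⇒ m d h n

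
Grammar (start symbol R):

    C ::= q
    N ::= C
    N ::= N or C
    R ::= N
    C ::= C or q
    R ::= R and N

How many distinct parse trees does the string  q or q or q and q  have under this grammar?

Parse trees for q or q or q and q:
  [R [R [N [C [C [C q] or q] or q]]] and [N [C q]]]
  [R [R [N [N [C q]] or [C [C q] or q]]] and [N [C q]]]
  [R [R [N [N [C [C q] or q]] or [C q]]] and [N [C q]]]
  [R [R [N [N [N [C q]] or [C q]] or [C q]]] and [N [C q]]]

4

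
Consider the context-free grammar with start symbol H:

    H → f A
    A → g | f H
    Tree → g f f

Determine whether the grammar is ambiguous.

(Tree is unreachable from H, so its rules don't affect L(H).) Each reachable nonterminal has at most one production per leading terminal, and all productions are right-linear; the derivation is determined token-by-token.

Unambiguous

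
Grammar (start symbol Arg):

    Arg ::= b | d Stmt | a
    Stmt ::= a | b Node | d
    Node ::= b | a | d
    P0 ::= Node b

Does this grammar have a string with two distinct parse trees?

Only Arg, Stmt, Node are reachable from Arg; ignoring the rest: Restricted to the reachable nonterminals, every rule has the form A → t or A → t B, and no two rules for the same A share a first terminal. The grammar encodes a DFA — one run per string.

Unambiguous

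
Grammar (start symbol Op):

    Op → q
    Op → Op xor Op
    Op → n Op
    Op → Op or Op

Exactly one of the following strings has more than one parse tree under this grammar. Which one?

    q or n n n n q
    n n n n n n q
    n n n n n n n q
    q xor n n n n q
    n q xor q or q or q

n q xor q or q or q

q or n n n n q: 1 tree
n n n n n n q: 1 tree
n n n n n n n q: 1 tree
q xor n n n n q: 1 tree
n q xor q or q or q: 14 trees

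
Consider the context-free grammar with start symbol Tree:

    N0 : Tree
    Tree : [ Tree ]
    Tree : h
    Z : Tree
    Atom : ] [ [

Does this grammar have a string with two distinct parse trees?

(Z, Atom, N0 are unreachable from Tree, so their rules don't affect L(Tree).) L(Tree) is { openⁿ atom closeⁿ : n ≥ 0 }. The bracket depth fixes n, and the derivation is forced at every step.

Unambiguous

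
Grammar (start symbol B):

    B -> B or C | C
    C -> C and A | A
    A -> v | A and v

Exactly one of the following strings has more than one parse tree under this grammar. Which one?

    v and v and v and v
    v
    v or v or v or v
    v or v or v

v and v and v and v

v and v and v and v: 8 trees
v: 1 tree
v or v or v or v: 1 tree
v or v or v: 1 tree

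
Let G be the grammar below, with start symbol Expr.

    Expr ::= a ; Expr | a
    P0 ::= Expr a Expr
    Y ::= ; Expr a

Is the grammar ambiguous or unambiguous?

Only Expr is reachable from Expr; ignoring the rest: Right-recursive list with a separator: after each atom, whether the separator follows determines the rule. One parse per string.

Unambiguous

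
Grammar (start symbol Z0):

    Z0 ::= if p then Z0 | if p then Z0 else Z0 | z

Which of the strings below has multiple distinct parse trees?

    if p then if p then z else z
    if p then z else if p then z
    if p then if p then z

if p then if p then z else z

if p then if p then z else z: 2 trees
if p then z else if p then z: 1 tree
if p then if p then z: 1 tree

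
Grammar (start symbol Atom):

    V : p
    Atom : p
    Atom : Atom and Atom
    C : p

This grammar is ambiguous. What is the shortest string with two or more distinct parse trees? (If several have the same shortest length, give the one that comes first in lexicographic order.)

p and p and p

length 1: no string has ≥2 trees
length 3: no string has ≥2 trees
length 5: p and p and p has 2 parse trees

Two derivations of p and p and p:
  Atom ⇒ Atom and Atom ⇒ p and Atom ⇒ p and Atom and Atom ⇒ p and p and Atom ⇒ p and p and p
  Atom ⇒ Atom and Atom ⇒ Atom and Atom and Atom ⇒ p and Atom and Atom ⇒ p and p and Atom ⇒ p and p and p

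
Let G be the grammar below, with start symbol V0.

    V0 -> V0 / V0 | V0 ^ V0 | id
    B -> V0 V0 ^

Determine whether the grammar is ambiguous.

Witness: id / id / id

Derivation 1: V0 ⇒ V0 / V0 ⇒ V0 / V0 / V0 ⇒ id / V0 / V0 ⇒ id / id / V0 ⇒ id / id / id
Derivation 2: V0 ⇒ V0 / V0 ⇒ id / V0 ⇒ id / V0 / V0 ⇒ id / id / V0 ⇒ id / id / id

Two distinct leftmost derivations for the same string.

Ambiguous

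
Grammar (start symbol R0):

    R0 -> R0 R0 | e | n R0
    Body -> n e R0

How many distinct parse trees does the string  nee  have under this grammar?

Parse trees for nee:
  [R0 [R0 n [R0 e]] [R0 e]]
  [R0 n [R0 [R0 e] [R0 e]]]

2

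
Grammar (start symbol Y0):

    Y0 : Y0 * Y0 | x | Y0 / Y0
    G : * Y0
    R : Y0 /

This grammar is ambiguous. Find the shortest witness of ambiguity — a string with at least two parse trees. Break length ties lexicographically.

length 1: no string has ≥2 trees
length 3: no string has ≥2 trees
length 5: x * x * x has 2 parse trees

Two derivations of x * x * x:
  Y0 ⇒ Y0 * Y0 ⇒ Y0 * Y0 * Y0 ⇒ x * Y0 * Y0 ⇒ x * x * Y0 ⇒ x * x * x
  Y0 ⇒ Y0 * Y0 ⇒ x * Y0 ⇒ x * Y0 * Y0 ⇒ x * x * Y0 ⇒ x * x * x

x * x * x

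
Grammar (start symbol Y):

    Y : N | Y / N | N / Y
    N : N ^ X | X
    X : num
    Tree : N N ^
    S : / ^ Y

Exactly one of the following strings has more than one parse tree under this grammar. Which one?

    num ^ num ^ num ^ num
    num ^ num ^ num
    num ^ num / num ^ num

num ^ num ^ num ^ num: 1 tree
num ^ num ^ num: 1 tree
num ^ num / num ^ num: 2 trees

num ^ num / num ^ num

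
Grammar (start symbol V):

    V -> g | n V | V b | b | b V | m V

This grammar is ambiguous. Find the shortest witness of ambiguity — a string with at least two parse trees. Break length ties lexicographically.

length 1: no string has ≥2 trees
length 2: b b has 2 parse trees

Two derivations of b b:
  V ⇒ V b ⇒ b b
  V ⇒ b V ⇒ b b

b b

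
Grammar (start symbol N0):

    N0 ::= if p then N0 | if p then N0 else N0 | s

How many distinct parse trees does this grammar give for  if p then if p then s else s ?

Parse trees for if p then if p then s else s:
  [N0 if p then [N0 if p then [N0 s] else [N0 s]]]
  [N0 if p then [N0 if p then [N0 s]] else [N0 s]]

2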